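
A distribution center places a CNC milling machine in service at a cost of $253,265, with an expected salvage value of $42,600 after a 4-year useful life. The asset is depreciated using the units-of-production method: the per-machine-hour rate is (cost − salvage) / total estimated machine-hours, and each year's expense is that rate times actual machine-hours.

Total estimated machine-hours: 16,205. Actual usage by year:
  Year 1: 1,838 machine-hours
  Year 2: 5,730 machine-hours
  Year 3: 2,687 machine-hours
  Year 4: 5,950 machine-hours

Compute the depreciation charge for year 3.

Depreciable base = $253,265 − $42,600 = $210,665.
Rate = $210,665 / 16,205 machine-hours = $13 per machine-hour.
Year 1: 1,838 × $13 = $23,894. Book value $229,371.
Year 2: 5,730 × $13 = $74,490. Book value $154,881.
Year 3: 2,687 × $13 = $34,931. Book value $119,950.

$34,931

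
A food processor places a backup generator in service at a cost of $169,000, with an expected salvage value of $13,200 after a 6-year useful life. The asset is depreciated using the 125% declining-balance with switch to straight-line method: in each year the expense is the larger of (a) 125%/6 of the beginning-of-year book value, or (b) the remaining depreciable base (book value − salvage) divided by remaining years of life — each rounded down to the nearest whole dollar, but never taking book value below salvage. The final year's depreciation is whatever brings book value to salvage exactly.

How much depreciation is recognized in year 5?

$23,180

Depreciable base = $169,000 − $13,200 = $155,800.
Year 1: DB = ⌊$169,000 × 125%/6⌋ = $35,208; SL = ⌊$155,800/6⌋ = $25,966 → take DB $35,208. Book value $133,792.
Year 2: DB = ⌊$133,792 × 125%/6⌋ = $27,873; SL = ⌊$120,592/5⌋ = $24,118 → take DB $27,873. Book value $105,919.
Year 3: DB = ⌊$105,919 × 125%/6⌋ = $22,066; SL = ⌊$92,719/4⌋ = $23,179 → take SL $23,179. Book value $82,740.
Year 4: DB = ⌊$82,740 × 125%/6⌋ = $17,237; SL = ⌊$69,540/3⌋ = $23,180 → take SL $23,180. Book value $59,560.
Year 5: DB = ⌊$59,560 × 125%/6⌋ = $12,408; SL = ⌊$46,360/2⌋ = $23,180 → take SL $23,180. Book value $36,380.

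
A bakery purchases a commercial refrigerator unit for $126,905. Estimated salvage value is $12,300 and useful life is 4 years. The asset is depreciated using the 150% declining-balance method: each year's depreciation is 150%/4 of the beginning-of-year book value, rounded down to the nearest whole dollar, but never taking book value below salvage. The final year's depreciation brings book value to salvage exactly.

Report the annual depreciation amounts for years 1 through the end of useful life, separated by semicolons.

Depreciable base = $126,905 − $12,300 = $114,605.
Year 1: ⌊$126,905 × 150%/4⌋ = $47,589. Book value $79,316.
Year 2: ⌊$79,316 × 150%/4⌋ = $29,743. Book value $49,573.
Year 3: ⌊$49,573 × 150%/4⌋ = $18,589. Book value $30,984.
Year 4 (final): $30,984 − $12,300 = $18,684. Book value $12,300.

$47,589; $29,743; $18,589; $18,684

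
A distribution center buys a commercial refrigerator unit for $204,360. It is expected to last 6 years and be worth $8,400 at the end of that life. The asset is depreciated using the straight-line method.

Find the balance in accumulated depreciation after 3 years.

$97,980

Depreciable base = $204,360 − $8,400 = $195,960.
Annual expense = $195,960 / 6 = $32,660.
End of year 1: book value $171,700.
End of year 2: book value $139,040.
End of year 3: book value $106,380.
Accumulated through year 3 = $204,360 − $106,380 = $97,980.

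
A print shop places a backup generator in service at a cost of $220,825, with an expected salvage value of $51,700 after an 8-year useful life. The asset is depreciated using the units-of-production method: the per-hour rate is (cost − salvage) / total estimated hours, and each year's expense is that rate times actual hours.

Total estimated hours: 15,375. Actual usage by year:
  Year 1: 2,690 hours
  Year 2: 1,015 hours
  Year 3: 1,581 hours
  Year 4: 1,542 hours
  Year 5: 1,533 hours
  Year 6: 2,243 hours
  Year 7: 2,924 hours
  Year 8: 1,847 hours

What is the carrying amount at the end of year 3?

$162,679

Depreciable base = $220,825 − $51,700 = $169,125.
Rate = $169,125 / 15,375 hours = $11 per hour.
Year 1: 2,690 × $11 = $29,590. Book value $191,235.
Year 2: 1,015 × $11 = $11,165. Book value $180,070.
Year 3: 1,581 × $11 = $17,391. Book value $162,679.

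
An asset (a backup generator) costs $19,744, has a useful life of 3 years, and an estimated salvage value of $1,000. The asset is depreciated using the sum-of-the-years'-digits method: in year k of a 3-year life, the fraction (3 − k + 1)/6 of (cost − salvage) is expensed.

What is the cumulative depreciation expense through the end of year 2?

$15,620

Depreciable base = $19,744 − $1,000 = $18,744.
Sum of the years' digits = 3+2+1 = 6.
Year 1: $18,744 × 3/6 = $9,372. Book value $10,372.
Year 2: $18,744 × 2/6 = $6,248. Book value $4,124.
Accumulated through year 2 = $19,744 − $4,124 = $15,620.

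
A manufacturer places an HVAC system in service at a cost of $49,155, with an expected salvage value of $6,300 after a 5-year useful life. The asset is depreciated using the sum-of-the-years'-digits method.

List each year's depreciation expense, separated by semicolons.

Depreciable base = $49,155 − $6,300 = $42,855.
Sum of the years' digits = 5+4+3+2+1 = 15.
Year 1: $42,855 × 5/15 = $14,285. Book value $34,870.
Year 2: $42,855 × 4/15 = $11,428. Book value $23,442.
Year 3: $42,855 × 3/15 = $8,571. Book value $14,871.
Year 4: $42,855 × 2/15 = $5,714. Book value $9,157.
Year 5: $42,855 × 1/15 = $2,857. Book value $6,300.

$14,285; $11,428; $8,571; $5,714; $2,857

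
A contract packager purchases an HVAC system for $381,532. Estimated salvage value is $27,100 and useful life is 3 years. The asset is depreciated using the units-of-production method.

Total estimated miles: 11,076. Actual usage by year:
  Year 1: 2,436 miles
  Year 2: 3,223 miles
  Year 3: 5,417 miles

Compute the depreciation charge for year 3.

Depreciable base = $381,532 − $27,100 = $354,432.
Rate = $354,432 / 11,076 miles = $32 per mile.
Year 1: 2,436 × $32 = $77,952. Book value $303,580.
Year 2: 3,223 × $32 = $103,136. Book value $200,444.
Year 3: 5,417 × $32 = $173,344. Book value $27,100.

$173,344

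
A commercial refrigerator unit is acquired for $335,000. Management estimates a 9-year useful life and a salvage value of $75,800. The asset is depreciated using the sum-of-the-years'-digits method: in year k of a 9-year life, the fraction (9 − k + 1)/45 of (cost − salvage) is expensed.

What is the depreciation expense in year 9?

Depreciable base = $335,000 − $75,800 = $259,200.
Sum of the years' digits = 9+8+7+6+5+4+3+2+1 = 45.
Year 1: $259,200 × 9/45 = $51,840. Book value $283,160.
Year 2: $259,200 × 8/45 = $46,080. Book value $237,080.
Year 3: $259,200 × 7/45 = $40,320. Book value $196,760.
Year 4: $259,200 × 6/45 = $34,560. Book value $162,200.
Year 5: $259,200 × 5/45 = $28,800. Book value $133,400.
Year 6: $259,200 × 4/45 = $23,040. Book value $110,360.
Year 7: $259,200 × 3/45 = $17,280. Book value $93,080.
Year 8: $259,200 × 2/45 = $11,520. Book value $81,560.
Year 9: $259,200 × 1/45 = $5,760. Book value $75,800.

$5,760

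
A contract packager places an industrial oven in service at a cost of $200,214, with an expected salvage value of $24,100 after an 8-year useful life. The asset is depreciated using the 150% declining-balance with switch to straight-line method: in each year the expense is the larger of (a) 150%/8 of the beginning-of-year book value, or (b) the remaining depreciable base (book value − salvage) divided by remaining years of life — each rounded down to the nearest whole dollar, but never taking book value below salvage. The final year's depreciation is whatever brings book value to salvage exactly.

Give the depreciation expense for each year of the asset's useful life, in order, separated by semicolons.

Depreciable base = $200,214 − $24,100 = $176,114.
Year 1: DB = ⌊$200,214 × 150%/8⌋ = $37,540; SL = ⌊$176,114/8⌋ = $22,014 → take DB $37,540. Book value $162,674.
Year 2: DB = ⌊$162,674 × 150%/8⌋ = $30,501; SL = ⌊$138,574/7⌋ = $19,796 → take DB $30,501. Book value $132,173.
Year 3: DB = ⌊$132,173 × 150%/8⌋ = $24,782; SL = ⌊$108,073/6⌋ = $18,012 → take DB $24,782. Book value $107,391.
Year 4: DB = ⌊$107,391 × 150%/8⌋ = $20,135; SL = ⌊$83,291/5⌋ = $16,658 → take DB $20,135. Book value $87,256.
Year 5: DB = ⌊$87,256 × 150%/8⌋ = $16,360; SL = ⌊$63,156/4⌋ = $15,789 → take DB $16,360. Book value $70,896.
Year 6: DB = ⌊$70,896 × 150%/8⌋ = $13,293; SL = ⌊$46,796/3⌋ = $15,598 → take SL $15,598. Book value $55,298.
Year 7: DB = ⌊$55,298 × 150%/8⌋ = $10,368; SL = ⌊$31,198/2⌋ = $15,599 → take SL $15,599. Book value $39,699.
Year 8 (final): $39,699 − $24,100 = $15,599. Book value $24,100.

$37,540; $30,501; $24,782; $20,135; $16,360; $15,598; $15,599; $15,599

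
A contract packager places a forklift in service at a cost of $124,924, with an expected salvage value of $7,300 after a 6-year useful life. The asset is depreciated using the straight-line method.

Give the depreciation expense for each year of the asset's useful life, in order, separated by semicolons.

$19,604; $19,604; $19,604; $19,604; $19,604; $19,604

Depreciable base = $124,924 − $7,300 = $117,624.
Annual expense = $117,624 / 6 = $19,604.
End of year 1: book value $105,320.
End of year 2: book value $85,716.
End of year 3: book value $66,112.
End of year 4: book value $46,508.
End of year 5: book value $26,904.
End of year 6: book value $7,300.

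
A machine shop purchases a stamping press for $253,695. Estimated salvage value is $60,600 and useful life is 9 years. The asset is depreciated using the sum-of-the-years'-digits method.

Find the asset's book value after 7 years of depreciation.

Depreciable base = $253,695 − $60,600 = $193,095.
Sum of the years' digits = 9+8+7+6+5+4+3+2+1 = 45.
Year 1: $193,095 × 9/45 = $38,619. Book value $215,076.
Year 2: $193,095 × 8/45 = $34,328. Book value $180,748.
Year 3: $193,095 × 7/45 = $30,037. Book value $150,711.
Year 4: $193,095 × 6/45 = $25,746. Book value $124,965.
Year 5: $193,095 × 5/45 = $21,455. Book value $103,510.
Year 6: $193,095 × 4/45 = $17,164. Book value $86,346.
Year 7: $193,095 × 3/45 = $12,873. Book value $73,473.

$73,473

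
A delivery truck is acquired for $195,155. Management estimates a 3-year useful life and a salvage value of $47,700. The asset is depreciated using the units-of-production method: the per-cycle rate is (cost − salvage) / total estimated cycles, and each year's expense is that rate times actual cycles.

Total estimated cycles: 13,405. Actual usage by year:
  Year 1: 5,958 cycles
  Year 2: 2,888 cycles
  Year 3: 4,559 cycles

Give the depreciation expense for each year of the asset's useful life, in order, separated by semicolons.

$65,538; $31,768; $50,149

Depreciable base = $195,155 − $47,700 = $147,455.
Rate = $147,455 / 13,405 cycles = $11 per cycle.
Year 1: 5,958 × $11 = $65,538. Book value $129,617.
Year 2: 2,888 × $11 = $31,768. Book value $97,849.
Year 3: 4,559 × $11 = $50,149. Book value $47,700.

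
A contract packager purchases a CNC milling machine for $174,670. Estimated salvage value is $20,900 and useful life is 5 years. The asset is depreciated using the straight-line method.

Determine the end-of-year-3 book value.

Depreciable base = $174,670 − $20,900 = $153,770.
Annual expense = $153,770 / 5 = $30,754.
End of year 1: book value $143,916.
End of year 2: book value $113,162.
End of year 3: book value $82,408.

$82,408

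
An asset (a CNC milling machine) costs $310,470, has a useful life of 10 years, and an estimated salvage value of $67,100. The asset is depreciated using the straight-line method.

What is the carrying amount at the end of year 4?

Depreciable base = $310,470 − $67,100 = $243,370.
Annual expense = $243,370 / 10 = $24,337.
End of year 1: book value $286,133.
End of year 2: book value $261,796.
End of year 3: book value $237,459.
End of year 4: book value $213,122.

$213,122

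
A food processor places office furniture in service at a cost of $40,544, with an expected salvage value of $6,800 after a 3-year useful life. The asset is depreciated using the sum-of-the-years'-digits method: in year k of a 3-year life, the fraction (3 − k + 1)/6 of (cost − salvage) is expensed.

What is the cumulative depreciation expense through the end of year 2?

$28,120

Depreciable base = $40,544 − $6,800 = $33,744.
Sum of the years' digits = 3+2+1 = 6.
Year 1: $33,744 × 3/6 = $16,872. Book value $23,672.
Year 2: $33,744 × 2/6 = $11,248. Book value $12,424.
Accumulated through year 2 = $40,544 − $12,424 = $28,120.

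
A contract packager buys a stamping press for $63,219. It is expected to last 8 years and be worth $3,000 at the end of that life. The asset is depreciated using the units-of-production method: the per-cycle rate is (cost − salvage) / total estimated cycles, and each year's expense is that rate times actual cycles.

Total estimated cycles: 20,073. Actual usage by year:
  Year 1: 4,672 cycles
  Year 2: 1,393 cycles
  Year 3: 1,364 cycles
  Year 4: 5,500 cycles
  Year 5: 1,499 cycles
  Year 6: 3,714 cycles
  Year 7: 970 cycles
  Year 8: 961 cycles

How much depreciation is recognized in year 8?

Depreciable base = $63,219 − $3,000 = $60,219.
Rate = $60,219 / 20,073 cycles = $3 per cycle.
Year 1: 4,672 × $3 = $14,016. Book value $49,203.
Year 2: 1,393 × $3 = $4,179. Book value $45,024.
Year 3: 1,364 × $3 = $4,092. Book value $40,932.
Year 4: 5,500 × $3 = $16,500. Book value $24,432.
Year 5: 1,499 × $3 = $4,497. Book value $19,935.
Year 6: 3,714 × $3 = $11,142. Book value $8,793.
Year 7: 970 × $3 = $2,910. Book value $5,883.
Year 8: 961 × $3 = $2,883. Book value $3,000.

$2,883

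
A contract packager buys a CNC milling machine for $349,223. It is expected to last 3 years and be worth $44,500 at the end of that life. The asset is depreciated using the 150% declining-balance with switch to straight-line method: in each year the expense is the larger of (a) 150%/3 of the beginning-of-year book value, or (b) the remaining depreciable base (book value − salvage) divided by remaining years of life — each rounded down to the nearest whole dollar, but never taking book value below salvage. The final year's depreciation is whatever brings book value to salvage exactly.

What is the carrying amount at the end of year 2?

Depreciable base = $349,223 − $44,500 = $304,723.
Year 1: DB = ⌊$349,223 × 150%/3⌋ = $174,611; SL = ⌊$304,723/3⌋ = $101,574 → take DB $174,611. Book value $174,612.
Year 2: DB = ⌊$174,612 × 150%/3⌋ = $87,306; SL = ⌊$130,112/2⌋ = $65,056 → take DB $87,306. Book value $87,306.

$87,306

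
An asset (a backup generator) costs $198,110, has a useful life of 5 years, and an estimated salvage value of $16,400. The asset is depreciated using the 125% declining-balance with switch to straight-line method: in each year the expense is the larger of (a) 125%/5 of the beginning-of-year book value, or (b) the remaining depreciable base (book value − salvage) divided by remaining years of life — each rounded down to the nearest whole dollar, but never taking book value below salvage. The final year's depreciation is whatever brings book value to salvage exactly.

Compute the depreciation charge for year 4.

Depreciable base = $198,110 − $16,400 = $181,710.
Year 1: DB = ⌊$198,110 × 125%/5⌋ = $49,527; SL = ⌊$181,710/5⌋ = $36,342 → take DB $49,527. Book value $148,583.
Year 2: DB = ⌊$148,583 × 125%/5⌋ = $37,145; SL = ⌊$132,183/4⌋ = $33,045 → take DB $37,145. Book value $111,438.
Year 3: DB = ⌊$111,438 × 125%/5⌋ = $27,859; SL = ⌊$95,038/3⌋ = $31,679 → take SL $31,679. Book value $79,759.
Year 4: DB = ⌊$79,759 × 125%/5⌋ = $19,939; SL = ⌊$63,359/2⌋ = $31,679 → take SL $31,679. Book value $48,080.

$31,679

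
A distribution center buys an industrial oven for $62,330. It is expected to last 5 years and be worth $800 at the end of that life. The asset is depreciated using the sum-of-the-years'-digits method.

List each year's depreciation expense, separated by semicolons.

Depreciable base = $62,330 − $800 = $61,530.
Sum of the years' digits = 5+4+3+2+1 = 15.
Year 1: $61,530 × 5/15 = $20,510. Book value $41,820.
Year 2: $61,530 × 4/15 = $16,408. Book value $25,412.
Year 3: $61,530 × 3/15 = $12,306. Book value $13,106.
Year 4: $61,530 × 2/15 = $8,204. Book value $4,902.
Year 5: $61,530 × 1/15 = $4,102. Book value $800.

$20,510; $16,408; $12,306; $8,204; $4,102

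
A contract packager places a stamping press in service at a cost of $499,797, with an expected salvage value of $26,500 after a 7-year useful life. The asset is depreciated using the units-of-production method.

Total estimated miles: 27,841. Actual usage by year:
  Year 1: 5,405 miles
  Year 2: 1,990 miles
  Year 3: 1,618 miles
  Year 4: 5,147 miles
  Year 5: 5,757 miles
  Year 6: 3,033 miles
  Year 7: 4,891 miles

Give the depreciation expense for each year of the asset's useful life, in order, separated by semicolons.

Depreciable base = $499,797 − $26,500 = $473,297.
Rate = $473,297 / 27,841 miles = $17 per mile.
Year 1: 5,405 × $17 = $91,885. Book value $407,912.
Year 2: 1,990 × $17 = $33,830. Book value $374,082.
Year 3: 1,618 × $17 = $27,506. Book value $346,576.
Year 4: 5,147 × $17 = $87,499. Book value $259,077.
Year 5: 5,757 × $17 = $97,869. Book value $161,208.
Year 6: 3,033 × $17 = $51,561. Book value $109,647.
Year 7: 4,891 × $17 = $83,147. Book value $26,500.

$91,885; $33,830; $27,506; $87,499; $97,869; $51,561; $83,147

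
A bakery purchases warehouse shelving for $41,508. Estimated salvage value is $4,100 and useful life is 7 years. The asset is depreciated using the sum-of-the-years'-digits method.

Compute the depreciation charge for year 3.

$6,680

Depreciable base = $41,508 − $4,100 = $37,408.
Sum of the years' digits = 7+6+5+4+3+2+1 = 28.
Year 1: $37,408 × 7/28 = $9,352. Book value $32,156.
Year 2: $37,408 × 6/28 = $8,016. Book value $24,140.
Year 3: $37,408 × 5/28 = $6,680. Book value $17,460.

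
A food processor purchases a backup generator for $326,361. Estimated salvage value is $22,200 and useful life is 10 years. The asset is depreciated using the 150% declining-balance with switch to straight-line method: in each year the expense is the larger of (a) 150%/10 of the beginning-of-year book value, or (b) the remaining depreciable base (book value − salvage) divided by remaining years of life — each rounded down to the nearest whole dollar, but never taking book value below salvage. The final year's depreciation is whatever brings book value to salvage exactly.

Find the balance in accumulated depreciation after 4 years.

Depreciable base = $326,361 − $22,200 = $304,161.
Year 1: DB = ⌊$326,361 × 150%/10⌋ = $48,954; SL = ⌊$304,161/10⌋ = $30,416 → take DB $48,954. Book value $277,407.
Year 2: DB = ⌊$277,407 × 150%/10⌋ = $41,611; SL = ⌊$255,207/9⌋ = $28,356 → take DB $41,611. Book value $235,796.
Year 3: DB = ⌊$235,796 × 150%/10⌋ = $35,369; SL = ⌊$213,596/8⌋ = $26,699 → take DB $35,369. Book value $200,427.
Year 4: DB = ⌊$200,427 × 150%/10⌋ = $30,064; SL = ⌊$178,227/7⌋ = $25,461 → take DB $30,064. Book value $170,363.
Accumulated through year 4 = $326,361 − $170,363 = $155,998.

$155,998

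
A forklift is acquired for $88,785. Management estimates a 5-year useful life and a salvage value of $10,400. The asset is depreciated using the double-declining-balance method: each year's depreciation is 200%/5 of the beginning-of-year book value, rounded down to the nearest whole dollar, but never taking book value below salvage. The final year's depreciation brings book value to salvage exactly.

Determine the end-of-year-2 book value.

Depreciable base = $88,785 − $10,400 = $78,385.
Year 1: ⌊$88,785 × 200%/5⌋ = $35,514. Book value $53,271.
Year 2: ⌊$53,271 × 200%/5⌋ = $21,308. Book value $31,963.

$31,963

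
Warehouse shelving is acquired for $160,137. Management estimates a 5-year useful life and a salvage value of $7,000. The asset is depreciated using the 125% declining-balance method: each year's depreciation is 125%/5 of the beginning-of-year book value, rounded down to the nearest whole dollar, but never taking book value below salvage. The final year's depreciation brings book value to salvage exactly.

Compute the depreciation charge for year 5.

Depreciable base = $160,137 − $7,000 = $153,137.
Year 1: ⌊$160,137 × 125%/5⌋ = $40,034. Book value $120,103.
Year 2: ⌊$120,103 × 125%/5⌋ = $30,025. Book value $90,078.
Year 3: ⌊$90,078 × 125%/5⌋ = $22,519. Book value $67,559.
Year 4: ⌊$67,559 × 125%/5⌋ = $16,889. Book value $50,670.
Year 5 (final): $50,670 − $7,000 = $43,670. Book value $7,000.

$43,670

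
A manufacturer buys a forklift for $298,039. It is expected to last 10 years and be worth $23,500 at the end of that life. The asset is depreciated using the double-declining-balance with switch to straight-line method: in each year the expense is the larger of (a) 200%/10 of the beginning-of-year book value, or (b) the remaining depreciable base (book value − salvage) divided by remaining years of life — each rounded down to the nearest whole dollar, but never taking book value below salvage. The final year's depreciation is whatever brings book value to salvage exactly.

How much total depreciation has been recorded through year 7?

$235,534

Depreciable base = $298,039 − $23,500 = $274,539.
Year 1: DB = ⌊$298,039 × 200%/10⌋ = $59,607; SL = ⌊$274,539/10⌋ = $27,453 → take DB $59,607. Book value $238,432.
Year 2: DB = ⌊$238,432 × 200%/10⌋ = $47,686; SL = ⌊$214,932/9⌋ = $23,881 → take DB $47,686. Book value $190,746.
Year 3: DB = ⌊$190,746 × 200%/10⌋ = $38,149; SL = ⌊$167,246/8⌋ = $20,905 → take DB $38,149. Book value $152,597.
Year 4: DB = ⌊$152,597 × 200%/10⌋ = $30,519; SL = ⌊$129,097/7⌋ = $18,442 → take DB $30,519. Book value $122,078.
Year 5: DB = ⌊$122,078 × 200%/10⌋ = $24,415; SL = ⌊$98,578/6⌋ = $16,429 → take DB $24,415. Book value $97,663.
Year 6: DB = ⌊$97,663 × 200%/10⌋ = $19,532; SL = ⌊$74,163/5⌋ = $14,832 → take DB $19,532. Book value $78,131.
Year 7: DB = ⌊$78,131 × 200%/10⌋ = $15,626; SL = ⌊$54,631/4⌋ = $13,657 → take DB $15,626. Book value $62,505.
Accumulated through year 7 = $298,039 − $62,505 = $235,534.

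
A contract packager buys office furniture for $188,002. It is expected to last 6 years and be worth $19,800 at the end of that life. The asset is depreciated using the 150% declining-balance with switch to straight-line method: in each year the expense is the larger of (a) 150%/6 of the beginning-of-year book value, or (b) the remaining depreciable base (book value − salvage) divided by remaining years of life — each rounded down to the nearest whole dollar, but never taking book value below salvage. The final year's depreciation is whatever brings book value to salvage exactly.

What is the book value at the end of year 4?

Depreciable base = $188,002 − $19,800 = $168,202.
Year 1: DB = ⌊$188,002 × 150%/6⌋ = $47,000; SL = ⌊$168,202/6⌋ = $28,033 → take DB $47,000. Book value $141,002.
Year 2: DB = ⌊$141,002 × 150%/6⌋ = $35,250; SL = ⌊$121,202/5⌋ = $24,240 → take DB $35,250. Book value $105,752.
Year 3: DB = ⌊$105,752 × 150%/6⌋ = $26,438; SL = ⌊$85,952/4⌋ = $21,488 → take DB $26,438. Book value $79,314.
Year 4: DB = ⌊$79,314 × 150%/6⌋ = $19,828; SL = ⌊$59,514/3⌋ = $19,838 → take SL $19,838. Book value $59,476.

$59,476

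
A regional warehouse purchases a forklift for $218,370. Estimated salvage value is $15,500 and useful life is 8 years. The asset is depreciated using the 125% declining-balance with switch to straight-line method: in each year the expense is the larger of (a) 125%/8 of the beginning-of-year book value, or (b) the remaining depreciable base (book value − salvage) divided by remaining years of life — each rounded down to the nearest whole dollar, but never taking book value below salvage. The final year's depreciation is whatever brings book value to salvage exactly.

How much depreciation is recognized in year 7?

$23,134

Depreciable base = $218,370 − $15,500 = $202,870.
Year 1: DB = ⌊$218,370 × 125%/8⌋ = $34,120; SL = ⌊$202,870/8⌋ = $25,358 → take DB $34,120. Book value $184,250.
Year 2: DB = ⌊$184,250 × 125%/8⌋ = $28,789; SL = ⌊$168,750/7⌋ = $24,107 → take DB $28,789. Book value $155,461.
Year 3: DB = ⌊$155,461 × 125%/8⌋ = $24,290; SL = ⌊$139,961/6⌋ = $23,326 → take DB $24,290. Book value $131,171.
Year 4: DB = ⌊$131,171 × 125%/8⌋ = $20,495; SL = ⌊$115,671/5⌋ = $23,134 → take SL $23,134. Book value $108,037.
Year 5: DB = ⌊$108,037 × 125%/8⌋ = $16,880; SL = ⌊$92,537/4⌋ = $23,134 → take SL $23,134. Book value $84,903.
Year 6: DB = ⌊$84,903 × 125%/8⌋ = $13,266; SL = ⌊$69,403/3⌋ = $23,134 → take SL $23,134. Book value $61,769.
Year 7: DB = ⌊$61,769 × 125%/8⌋ = $9,651; SL = ⌊$46,269/2⌋ = $23,134 → take SL $23,134. Book value $38,635.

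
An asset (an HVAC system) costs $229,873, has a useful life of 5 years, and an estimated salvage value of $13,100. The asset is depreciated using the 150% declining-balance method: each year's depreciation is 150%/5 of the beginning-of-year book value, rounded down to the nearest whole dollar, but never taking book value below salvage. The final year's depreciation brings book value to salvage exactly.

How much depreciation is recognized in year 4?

$23,654

Depreciable base = $229,873 − $13,100 = $216,773.
Year 1: ⌊$229,873 × 150%/5⌋ = $68,961. Book value $160,912.
Year 2: ⌊$160,912 × 150%/5⌋ = $48,273. Book value $112,639.
Year 3: ⌊$112,639 × 150%/5⌋ = $33,791. Book value $78,848.
Year 4: ⌊$78,848 × 150%/5⌋ = $23,654. Book value $55,194.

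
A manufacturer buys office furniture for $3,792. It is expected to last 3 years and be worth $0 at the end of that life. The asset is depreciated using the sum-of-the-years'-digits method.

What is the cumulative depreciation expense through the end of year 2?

$3,160

Depreciable base = $3,792 − $0 = $3,792.
Sum of the years' digits = 3+2+1 = 6.
Year 1: $3,792 × 3/6 = $1,896. Book value $1,896.
Year 2: $3,792 × 2/6 = $1,264. Book value $632.
Accumulated through year 2 = $3,792 − $632 = $3,160.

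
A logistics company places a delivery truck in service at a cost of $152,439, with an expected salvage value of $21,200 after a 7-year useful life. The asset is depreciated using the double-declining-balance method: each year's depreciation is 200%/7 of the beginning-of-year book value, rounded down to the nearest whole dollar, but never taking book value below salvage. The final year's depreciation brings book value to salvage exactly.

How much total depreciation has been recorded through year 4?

$112,757

Depreciable base = $152,439 − $21,200 = $131,239.
Year 1: ⌊$152,439 × 200%/7⌋ = $43,554. Book value $108,885.
Year 2: ⌊$108,885 × 200%/7⌋ = $31,110. Book value $77,775.
Year 3: ⌊$77,775 × 200%/7⌋ = $22,221. Book value $55,554.
Year 4: ⌊$55,554 × 200%/7⌋ = $15,872. Book value $39,682.
Accumulated through year 4 = $152,439 − $39,682 = $112,757.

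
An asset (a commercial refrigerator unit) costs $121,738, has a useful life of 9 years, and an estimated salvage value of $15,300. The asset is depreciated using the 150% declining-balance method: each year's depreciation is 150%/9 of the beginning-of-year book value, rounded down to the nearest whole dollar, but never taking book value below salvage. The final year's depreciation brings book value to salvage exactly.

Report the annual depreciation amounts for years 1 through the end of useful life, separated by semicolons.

Depreciable base = $121,738 − $15,300 = $106,438.
Year 1: ⌊$121,738 × 150%/9⌋ = $20,289. Book value $101,449.
Year 2: ⌊$101,449 × 150%/9⌋ = $16,908. Book value $84,541.
Year 3: ⌊$84,541 × 150%/9⌋ = $14,090. Book value $70,451.
Year 4: ⌊$70,451 × 150%/9⌋ = $11,741. Book value $58,710.
Year 5: ⌊$58,710 × 150%/9⌋ = $9,785. Book value $48,925.
Year 6: ⌊$48,925 × 150%/9⌋ = $8,154. Book value $40,771.
Year 7: ⌊$40,771 × 150%/9⌋ = $6,795. Book value $33,976.
Year 8: ⌊$33,976 × 150%/9⌋ = $5,662. Book value $28,314.
Year 9 (final): $28,314 − $15,300 = $13,014. Book value $15,300.

$20,289; $16,908; $14,090; $11,741; $9,785; $8,154; $6,795; $5,662; $13,014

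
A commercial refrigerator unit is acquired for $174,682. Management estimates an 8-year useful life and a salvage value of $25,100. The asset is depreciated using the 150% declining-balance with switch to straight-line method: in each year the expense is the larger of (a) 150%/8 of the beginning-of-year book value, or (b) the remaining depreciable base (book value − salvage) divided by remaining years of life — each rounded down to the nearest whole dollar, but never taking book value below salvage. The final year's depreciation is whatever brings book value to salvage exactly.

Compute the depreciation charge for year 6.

$12,251

Depreciable base = $174,682 − $25,100 = $149,582.
Year 1: DB = ⌊$174,682 × 150%/8⌋ = $32,752; SL = ⌊$149,582/8⌋ = $18,697 → take DB $32,752. Book value $141,930.
Year 2: DB = ⌊$141,930 × 150%/8⌋ = $26,611; SL = ⌊$116,830/7⌋ = $16,690 → take DB $26,611. Book value $115,319.
Year 3: DB = ⌊$115,319 × 150%/8⌋ = $21,622; SL = ⌊$90,219/6⌋ = $15,036 → take DB $21,622. Book value $93,697.
Year 4: DB = ⌊$93,697 × 150%/8⌋ = $17,568; SL = ⌊$68,597/5⌋ = $13,719 → take DB $17,568. Book value $76,129.
Year 5: DB = ⌊$76,129 × 150%/8⌋ = $14,274; SL = ⌊$51,029/4⌋ = $12,757 → take DB $14,274. Book value $61,855.
Year 6: DB = ⌊$61,855 × 150%/8⌋ = $11,597; SL = ⌊$36,755/3⌋ = $12,251 → take SL $12,251. Book value $49,604.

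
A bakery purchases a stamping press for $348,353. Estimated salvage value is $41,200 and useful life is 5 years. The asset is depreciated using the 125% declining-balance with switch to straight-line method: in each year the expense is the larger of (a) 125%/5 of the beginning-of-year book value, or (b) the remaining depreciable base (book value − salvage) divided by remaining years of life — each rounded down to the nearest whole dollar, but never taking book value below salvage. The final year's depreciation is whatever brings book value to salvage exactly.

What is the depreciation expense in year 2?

$65,316

Depreciable base = $348,353 − $41,200 = $307,153.
Year 1: DB = ⌊$348,353 × 125%/5⌋ = $87,088; SL = ⌊$307,153/5⌋ = $61,430 → take DB $87,088. Book value $261,265.
Year 2: DB = ⌊$261,265 × 125%/5⌋ = $65,316; SL = ⌊$220,065/4⌋ = $55,016 → take DB $65,316. Book value $195,949.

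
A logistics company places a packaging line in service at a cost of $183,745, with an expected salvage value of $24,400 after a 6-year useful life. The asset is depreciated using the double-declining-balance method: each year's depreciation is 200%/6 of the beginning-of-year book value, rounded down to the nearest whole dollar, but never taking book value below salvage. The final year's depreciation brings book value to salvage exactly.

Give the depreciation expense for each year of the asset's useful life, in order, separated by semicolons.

$61,248; $40,832; $27,221; $18,148; $11,896; $0

Depreciable base = $183,745 − $24,400 = $159,345.
Year 1: ⌊$183,745 × 200%/6⌋ = $61,248. Book value $122,497.
Year 2: ⌊$122,497 × 200%/6⌋ = $40,832. Book value $81,665.
Year 3: ⌊$81,665 × 200%/6⌋ = $27,221. Book value $54,444.
Year 4: ⌊$54,444 × 200%/6⌋ = $18,148. Book value $36,296.
Year 5: ⌊$36,296 × 200%/6⌋ = $12,098, capped at $11,896. Book value $24,400.
Year 6 (final): $24,400 − $24,400 = $0. Book value $24,400.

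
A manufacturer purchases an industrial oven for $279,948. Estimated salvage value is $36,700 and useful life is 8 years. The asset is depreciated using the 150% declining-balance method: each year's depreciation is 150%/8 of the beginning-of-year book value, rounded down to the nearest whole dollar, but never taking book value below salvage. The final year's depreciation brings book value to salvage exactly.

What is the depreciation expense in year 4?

Depreciable base = $279,948 − $36,700 = $243,248.
Year 1: ⌊$279,948 × 150%/8⌋ = $52,490. Book value $227,458.
Year 2: ⌊$227,458 × 150%/8⌋ = $42,648. Book value $184,810.
Year 3: ⌊$184,810 × 150%/8⌋ = $34,651. Book value $150,159.
Year 4: ⌊$150,159 × 150%/8⌋ = $28,154. Book value $122,005.

$28,154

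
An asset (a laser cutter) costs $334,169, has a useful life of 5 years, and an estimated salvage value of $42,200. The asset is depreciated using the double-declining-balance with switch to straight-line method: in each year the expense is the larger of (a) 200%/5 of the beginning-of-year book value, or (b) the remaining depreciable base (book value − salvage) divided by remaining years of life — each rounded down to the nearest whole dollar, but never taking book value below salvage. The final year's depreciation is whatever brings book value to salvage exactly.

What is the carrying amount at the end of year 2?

Depreciable base = $334,169 − $42,200 = $291,969.
Year 1: DB = ⌊$334,169 × 200%/5⌋ = $133,667; SL = ⌊$291,969/5⌋ = $58,393 → take DB $133,667. Book value $200,502.
Year 2: DB = ⌊$200,502 × 200%/5⌋ = $80,200; SL = ⌊$158,302/4⌋ = $39,575 → take DB $80,200. Book value $120,302.

$120,302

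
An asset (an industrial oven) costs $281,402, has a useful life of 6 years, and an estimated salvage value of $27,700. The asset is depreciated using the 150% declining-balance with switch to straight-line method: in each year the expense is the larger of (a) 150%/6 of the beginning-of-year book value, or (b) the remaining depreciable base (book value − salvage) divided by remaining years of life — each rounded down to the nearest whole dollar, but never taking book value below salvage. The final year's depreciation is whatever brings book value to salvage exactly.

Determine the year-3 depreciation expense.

$39,572

Depreciable base = $281,402 − $27,700 = $253,702.
Year 1: DB = ⌊$281,402 × 150%/6⌋ = $70,350; SL = ⌊$253,702/6⌋ = $42,283 → take DB $70,350. Book value $211,052.
Year 2: DB = ⌊$211,052 × 150%/6⌋ = $52,763; SL = ⌊$183,352/5⌋ = $36,670 → take DB $52,763. Book value $158,289.
Year 3: DB = ⌊$158,289 × 150%/6⌋ = $39,572; SL = ⌊$130,589/4⌋ = $32,647 → take DB $39,572. Book value $118,717.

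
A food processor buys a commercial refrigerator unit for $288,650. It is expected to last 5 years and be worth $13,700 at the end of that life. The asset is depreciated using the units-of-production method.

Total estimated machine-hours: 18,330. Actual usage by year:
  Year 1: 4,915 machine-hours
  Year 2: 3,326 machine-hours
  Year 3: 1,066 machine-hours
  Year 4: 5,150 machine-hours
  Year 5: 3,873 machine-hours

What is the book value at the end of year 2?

Depreciable base = $288,650 − $13,700 = $274,950.
Rate = $274,950 / 18,330 machine-hours = $15 per machine-hour.
Year 1: 4,915 × $15 = $73,725. Book value $214,925.
Year 2: 3,326 × $15 = $49,890. Book value $165,035.

$165,035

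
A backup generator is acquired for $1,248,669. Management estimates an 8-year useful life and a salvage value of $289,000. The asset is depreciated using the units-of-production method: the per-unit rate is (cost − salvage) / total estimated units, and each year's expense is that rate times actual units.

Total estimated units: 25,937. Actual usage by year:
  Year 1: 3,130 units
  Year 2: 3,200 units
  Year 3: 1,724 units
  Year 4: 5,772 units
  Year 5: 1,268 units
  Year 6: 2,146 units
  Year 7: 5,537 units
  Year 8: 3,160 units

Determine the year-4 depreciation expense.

Depreciable base = $1,248,669 − $289,000 = $959,669.
Rate = $959,669 / 25,937 units = $37 per unit.
Year 1: 3,130 × $37 = $115,810. Book value $1,132,859.
Year 2: 3,200 × $37 = $118,400. Book value $1,014,459.
Year 3: 1,724 × $37 = $63,788. Book value $950,671.
Year 4: 5,772 × $37 = $213,564. Book value $737,107.

$213,564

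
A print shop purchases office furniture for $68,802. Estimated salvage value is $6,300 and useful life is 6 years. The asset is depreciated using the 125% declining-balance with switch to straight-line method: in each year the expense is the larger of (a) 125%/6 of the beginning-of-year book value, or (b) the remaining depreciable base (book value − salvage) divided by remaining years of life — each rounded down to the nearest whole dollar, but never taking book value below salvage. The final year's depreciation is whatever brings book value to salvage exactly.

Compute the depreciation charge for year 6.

$9,206

Depreciable base = $68,802 − $6,300 = $62,502.
Year 1: DB = ⌊$68,802 × 125%/6⌋ = $14,333; SL = ⌊$62,502/6⌋ = $10,417 → take DB $14,333. Book value $54,469.
Year 2: DB = ⌊$54,469 × 125%/6⌋ = $11,347; SL = ⌊$48,169/5⌋ = $9,633 → take DB $11,347. Book value $43,122.
Year 3: DB = ⌊$43,122 × 125%/6⌋ = $8,983; SL = ⌊$36,822/4⌋ = $9,205 → take SL $9,205. Book value $33,917.
Year 4: DB = ⌊$33,917 × 125%/6⌋ = $7,066; SL = ⌊$27,617/3⌋ = $9,205 → take SL $9,205. Book value $24,712.
Year 5: DB = ⌊$24,712 × 125%/6⌋ = $5,148; SL = ⌊$18,412/2⌋ = $9,206 → take SL $9,206. Book value $15,506.
Year 6 (final): $15,506 − $6,300 = $9,206. Book value $6,300.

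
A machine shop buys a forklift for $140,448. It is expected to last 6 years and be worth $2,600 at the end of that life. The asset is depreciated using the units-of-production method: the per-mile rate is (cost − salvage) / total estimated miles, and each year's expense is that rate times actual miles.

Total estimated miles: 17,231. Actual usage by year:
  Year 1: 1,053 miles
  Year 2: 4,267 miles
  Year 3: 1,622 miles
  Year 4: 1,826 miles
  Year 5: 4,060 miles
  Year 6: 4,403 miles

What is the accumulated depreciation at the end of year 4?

$70,144

Depreciable base = $140,448 − $2,600 = $137,848.
Rate = $137,848 / 17,231 miles = $8 per mile.
Year 1: 1,053 × $8 = $8,424. Book value $132,024.
Year 2: 4,267 × $8 = $34,136. Book value $97,888.
Year 3: 1,622 × $8 = $12,976. Book value $84,912.
Year 4: 1,826 × $8 = $14,608. Book value $70,304.
Accumulated through year 4 = $140,448 − $70,304 = $70,144.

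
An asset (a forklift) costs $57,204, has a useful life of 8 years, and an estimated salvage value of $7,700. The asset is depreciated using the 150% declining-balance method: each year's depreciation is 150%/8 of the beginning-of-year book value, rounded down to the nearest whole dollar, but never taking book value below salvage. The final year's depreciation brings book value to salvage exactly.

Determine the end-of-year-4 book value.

$24,932

Depreciable base = $57,204 − $7,700 = $49,504.
Year 1: ⌊$57,204 × 150%/8⌋ = $10,725. Book value $46,479.
Year 2: ⌊$46,479 × 150%/8⌋ = $8,714. Book value $37,765.
Year 3: ⌊$37,765 × 150%/8⌋ = $7,080. Book value $30,685.
Year 4: ⌊$30,685 × 150%/8⌋ = $5,753. Book value $24,932.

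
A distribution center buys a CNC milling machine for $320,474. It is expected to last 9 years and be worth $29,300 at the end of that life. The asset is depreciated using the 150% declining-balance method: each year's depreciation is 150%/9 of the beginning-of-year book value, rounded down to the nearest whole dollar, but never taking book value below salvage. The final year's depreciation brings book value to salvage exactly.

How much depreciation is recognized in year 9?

Depreciable base = $320,474 − $29,300 = $291,174.
Year 1: ⌊$320,474 × 150%/9⌋ = $53,412. Book value $267,062.
Year 2: ⌊$267,062 × 150%/9⌋ = $44,510. Book value $222,552.
Year 3: ⌊$222,552 × 150%/9⌋ = $37,092. Book value $185,460.
Year 4: ⌊$185,460 × 150%/9⌋ = $30,910. Book value $154,550.
Year 5: ⌊$154,550 × 150%/9⌋ = $25,758. Book value $128,792.
Year 6: ⌊$128,792 × 150%/9⌋ = $21,465. Book value $107,327.
Year 7: ⌊$107,327 × 150%/9⌋ = $17,887. Book value $89,440.
Year 8: ⌊$89,440 × 150%/9⌋ = $14,906. Book value $74,534.
Year 9 (final): $74,534 − $29,300 = $45,234. Book value $29,300.

$45,234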